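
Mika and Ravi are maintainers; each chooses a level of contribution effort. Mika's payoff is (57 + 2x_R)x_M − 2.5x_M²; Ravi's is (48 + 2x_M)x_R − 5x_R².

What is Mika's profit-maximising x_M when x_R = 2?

12.2

Expanding Mika's payoff: 57x_M + 2x_Rx_M − 2.5x_M².
∂π/∂x_M = 57 + 2x_R − 5x_M = 0, so x_M = 11.4 + 0.4x_R.
At x_R = 2: x_M = 11.4 + 0.4·2 = 12.2.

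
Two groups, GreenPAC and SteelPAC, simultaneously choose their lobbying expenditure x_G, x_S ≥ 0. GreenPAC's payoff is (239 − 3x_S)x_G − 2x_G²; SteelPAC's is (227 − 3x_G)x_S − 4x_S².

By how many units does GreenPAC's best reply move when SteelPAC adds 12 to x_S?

-9

Expanding GreenPAC's payoff: 239x_G − 3x_Sx_G − 2x_G².
∂π/∂x_G = 239 − 3x_S − 4x_G = 0, so x_G = 59.75 − 0.75x_S.
The reaction-function slope is −0.75, so a 12-unit rise in x_S moves x_G by −0.75 × 12 = −9. GreenPAC's best response falls — the actions are strategic substitutes.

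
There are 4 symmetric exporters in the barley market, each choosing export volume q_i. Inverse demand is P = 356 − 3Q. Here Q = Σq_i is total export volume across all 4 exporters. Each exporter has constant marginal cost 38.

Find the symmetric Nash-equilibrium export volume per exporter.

A representative exporter's profit is π_i = q_i(356 − 3Q) − 38q_i, with Q = q_i + Σ_{j≠i} q_j.
First-order condition: 318 − 6q_i − 3Σ_{j≠i} q_j = 0.
In a symmetric equilibrium every exporter chooses the same q, so Σ_{j≠i} q_j = 3q. The condition becomes 318 − 15q = 0, giving q = 318/15 = 21.2.

21.2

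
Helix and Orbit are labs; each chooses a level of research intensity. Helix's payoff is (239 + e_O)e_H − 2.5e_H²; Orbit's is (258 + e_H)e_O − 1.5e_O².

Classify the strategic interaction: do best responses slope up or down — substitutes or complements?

Expanding Helix's payoff: 239e_H + e_Oe_H − 2.5e_H².
∂π/∂e_H = 239 + e_O − 5e_H = 0, so e_H = 47.8 + 0.2e_O.
The best-response slope de_H/de_O = 0.2 > 0: the reaction function is upward-sloping, so the choices are strategic complements.

strategic complements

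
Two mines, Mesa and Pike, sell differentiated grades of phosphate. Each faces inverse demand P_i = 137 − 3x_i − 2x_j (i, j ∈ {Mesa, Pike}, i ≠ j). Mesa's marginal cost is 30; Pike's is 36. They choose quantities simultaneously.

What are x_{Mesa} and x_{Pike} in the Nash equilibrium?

13.75, 12.25

Mine Mesa's profit: π = x_{Mesa}(137 − 3x_{Mesa} − 2x_{Pike}) − 30x_{Mesa}.
∂π/∂x_{Mesa} = 107 − 6x_{Mesa} − 2x_{Pike} = 0 ⇒ x_{Mesa} = 107/6 − (1/3)x_{Pike}.
Similarly x_{Pike} = 101/6 − (1/3)x_{Mesa}.
Substituting the second reaction function into the first: x_{Mesa} = 107/6 − (1/3)(101/6 − (1/3)x_{Mesa}), which gives (8/9)x_{Mesa} = 110/9 ⇒ x_{Mesa} = 13.75.
Then x_{Pike} = 101/6 − (1/3)·13.75 = 12.25.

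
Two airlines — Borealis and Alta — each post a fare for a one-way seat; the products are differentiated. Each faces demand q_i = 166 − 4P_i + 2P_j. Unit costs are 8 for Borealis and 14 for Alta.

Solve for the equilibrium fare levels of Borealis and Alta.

Borealis's profit: π = (P_{Borealis} − 8)(166 − 4P_{Borealis} + 2P_{Alta}).
∂π/∂P_{Borealis} = 198 − 8P_{Borealis} + 2P_{Alta} = 0 ⇒ P_{Borealis} = 24.75 + 0.25P_{Alta}.
Similarly P_{Alta} = 27.75 + 0.25P_{Borealis}.
Substituting the second reaction function into the first: P_{Borealis} = 24.75 + 0.25(27.75 + 0.25P_{Borealis}), which gives 0.9375P_{Borealis} = 31.6875 ⇒ P_{Borealis} = 33.8.
Then P_{Alta} = 27.75 + 0.25·33.8 = 36.2.

33.8, 36.2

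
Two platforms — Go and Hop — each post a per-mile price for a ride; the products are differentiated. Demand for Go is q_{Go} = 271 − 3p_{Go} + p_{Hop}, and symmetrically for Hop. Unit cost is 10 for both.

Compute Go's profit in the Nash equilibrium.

Go's profit: π = (p_{Go} − 10)(271 − 3p_{Go} + p_{Hop}).
∂π/∂p_{Go} = 301 − 6p_{Go} + p_{Hop} = 0 ⇒ p_{Go} = 301/6 + (1/6)p_{Hop}.
The game is symmetric, so in equilibrium p_{Hop} = p_{Go}: the reaction function gives (5/6)p_{Go} = 301/6, hence p_{Go} = 60.2.
q_{Go} = 271 − 3·60.2 + 60.2 = 150.6.
Profit = (60.2 − 10)·150.6 = 7560.12.

7560.12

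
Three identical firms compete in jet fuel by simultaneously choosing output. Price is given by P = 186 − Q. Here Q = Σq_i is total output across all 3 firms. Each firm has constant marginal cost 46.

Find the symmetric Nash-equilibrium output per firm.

A representative firm's profit is π_i = q_i(186 − Q) − 46q_i, with Q = q_i + Σ_{j≠i} q_j.
First-order condition: 140 − 2q_i − Σ_{j≠i} q_j = 0.
Imposing symmetry (q_j = q for all j) turns Σ_{j≠i} q_j into 2q, so 140 = 4q and q = 35.

35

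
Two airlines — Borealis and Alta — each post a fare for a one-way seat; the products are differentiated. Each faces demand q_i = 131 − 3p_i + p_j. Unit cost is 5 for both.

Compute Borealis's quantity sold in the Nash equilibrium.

72.6

Borealis's profit: π = (p_{Borealis} − 5)(131 − 3p_{Borealis} + p_{Alta}).
∂π/∂p_{Borealis} = 146 − 6p_{Borealis} + p_{Alta} = 0 ⇒ p_{Borealis} = 73/3 + (1/6)p_{Alta}.
The game is symmetric, so in equilibrium p_{Alta} = p_{Borealis}: the reaction function gives (5/6)p_{Borealis} = 73/3, hence p_{Borealis} = 29.2.
q_{Borealis} = 131 − 3·29.2 + 29.2 = 72.6.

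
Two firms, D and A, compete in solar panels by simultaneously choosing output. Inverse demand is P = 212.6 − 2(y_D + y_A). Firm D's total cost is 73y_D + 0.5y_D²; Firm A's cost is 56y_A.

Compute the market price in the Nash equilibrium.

Firm D's profit: π = y_D(212.6 − 2(y_D + y_A)) − 73y_D − 0.5y_D².
∂π/∂y_D = 139.6 − 5y_D − 2y_A = 0, so y_D = 27.92 − 0.4y_A.
For A: ∂π/∂y_A = 156.6 − 4y_A − 2y_D = 0 ⇒ y_A = 39.15 − 0.5y_D.
Solving the two reaction functions simultaneously: (1 − (−0.4)(−0.5))y_D = 27.92 − 0.4·39.15, so 0.8y_D = 12.26 and y_D = 15.325.
Then y_A = 39.15 − 0.5·15.325 = 31.4875.
Equilibrium price: P = 212.6 − 2·46.8125 = 118.975.

118.975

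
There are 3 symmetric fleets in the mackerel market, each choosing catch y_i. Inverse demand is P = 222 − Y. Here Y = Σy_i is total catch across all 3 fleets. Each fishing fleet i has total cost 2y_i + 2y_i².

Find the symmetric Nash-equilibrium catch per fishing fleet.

27.5

A representative fishing fleet's profit is π_i = y_i(222 − Y) − 2y_i − 2y_i², with Y = y_i + Σ_{j≠i} y_j.
First-order condition: 220 − 6y_i − Σ_{j≠i} y_j = 0.
With identical fishing fleets, set every y_j = y: then 220 − 6y − 2y = 0, i.e. y = 220/8 = 27.5.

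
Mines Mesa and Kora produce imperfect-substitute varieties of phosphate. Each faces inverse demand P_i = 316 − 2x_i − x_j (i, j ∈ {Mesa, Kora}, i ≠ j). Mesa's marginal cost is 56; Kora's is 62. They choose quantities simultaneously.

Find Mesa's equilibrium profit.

Mine Mesa's profit: π = x_{Mesa}(316 − 2x_{Mesa} − x_{Kora}) − 56x_{Mesa}.
∂π/∂x_{Mesa} = 260 − 4x_{Mesa} − x_{Kora} = 0 ⇒ x_{Mesa} = 65 − 0.25x_{Kora}.
Similarly x_{Kora} = 63.5 − 0.25x_{Mesa}.
Plugging x_{Kora} into Mesa's best response: x_{Mesa} = 65 − 0.25(63.5 − 0.25x_{Mesa}) ⇒ 0.9375x_{Mesa} = 49.125, so x_{Mesa} = 52.4.
Then x_{Kora} = 63.5 − 0.25·52.4 = 50.4.
P_{Mesa} = 316 − 2·52.4 − 50.4 = 160.8.
Profit = (160.8 − 56)·52.4 = 5491.52.

5491.52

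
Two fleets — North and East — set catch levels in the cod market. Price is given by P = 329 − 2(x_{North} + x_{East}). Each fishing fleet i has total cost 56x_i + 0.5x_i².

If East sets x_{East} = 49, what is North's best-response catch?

35

Fishing fleet North's profit: π = x_{North}(329 − 2(x_{North} + x_{East})) − 56x_{North} − 0.5x_{North}².
∂π/∂x_{North} = 273 − 5x_{North} − 2x_{East} = 0, so x_{North} = 54.6 − 0.4x_{East}.
At x_{East} = 49: x_{North} = 54.6 − 0.4·49 = 35.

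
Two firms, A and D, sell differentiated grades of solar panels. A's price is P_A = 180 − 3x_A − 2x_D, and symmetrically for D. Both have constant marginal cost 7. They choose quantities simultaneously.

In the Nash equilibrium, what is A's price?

Firm A's profit: π = x_A(180 − 3x_A − 2x_D) − 7x_A.
∂π/∂x_A = 173 − 6x_A − 2x_D = 0 ⇒ x_A = 173/6 − (1/3)x_D.
By symmetry x_D = x_A; substituting into the reaction function, (4/3)x_A = 173/6 and x_A = 21.625.
P_A = 180 − 3·21.625 − 2·21.625 = 71.875.

71.875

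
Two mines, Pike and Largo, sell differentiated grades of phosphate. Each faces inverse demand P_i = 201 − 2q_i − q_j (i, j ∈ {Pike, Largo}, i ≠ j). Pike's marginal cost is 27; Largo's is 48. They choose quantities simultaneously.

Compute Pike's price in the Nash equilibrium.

Mine Pike's profit: π = q_{Pike}(201 − 2q_{Pike} − q_{Largo}) − 27q_{Pike}.
∂π/∂q_{Pike} = 174 − 4q_{Pike} − q_{Largo} = 0 ⇒ q_{Pike} = 43.5 − 0.25q_{Largo}.
Similarly q_{Largo} = 38.25 − 0.25q_{Pike}.
Substituting the second reaction function into the first: q_{Pike} = 43.5 − 0.25(38.25 − 0.25q_{Pike}), which gives 0.9375q_{Pike} = 33.9375 ⇒ q_{Pike} = 36.2.
Then q_{Largo} = 38.25 − 0.25·36.2 = 29.2.
P_{Pike} = 201 − 2·36.2 − 29.2 = 99.4.

99.4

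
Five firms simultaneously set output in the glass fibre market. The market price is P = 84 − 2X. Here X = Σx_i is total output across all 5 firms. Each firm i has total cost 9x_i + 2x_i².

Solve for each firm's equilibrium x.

4.6875

A representative firm's profit is π_i = x_i(84 − 2X) − 9x_i − 2x_i², with X = x_i + Σ_{j≠i} x_j.
First-order condition: 75 − 8x_i − 2Σ_{j≠i} x_j = 0.
Imposing symmetry (x_j = x for all j) turns Σ_{j≠i} x_j into 4x, so 75 = 16x and x = 4.6875.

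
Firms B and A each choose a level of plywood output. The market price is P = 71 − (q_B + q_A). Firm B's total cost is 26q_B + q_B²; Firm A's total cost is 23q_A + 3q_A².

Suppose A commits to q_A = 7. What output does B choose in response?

Firm B's profit: π = q_B(71 − (q_B + q_A)) − 26q_B − q_B².
∂π/∂q_B = 45 − 4q_B − q_A = 0, so q_B = 11.25 − 0.25q_A.
At q_A = 7: q_B = 11.25 − 0.25·7 = 9.5.

9.5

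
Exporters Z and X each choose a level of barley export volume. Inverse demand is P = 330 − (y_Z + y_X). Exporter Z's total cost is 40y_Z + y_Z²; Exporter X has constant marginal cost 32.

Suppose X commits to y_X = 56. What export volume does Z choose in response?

58.5

Exporter Z's profit: π = y_Z(330 − (y_Z + y_X)) − 40y_Z − y_Z².
∂π/∂y_Z = 290 − 4y_Z − y_X = 0, so y_Z = 72.5 − 0.25y_X.
At y_X = 56: y_Z = 72.5 − 0.25·56 = 58.5.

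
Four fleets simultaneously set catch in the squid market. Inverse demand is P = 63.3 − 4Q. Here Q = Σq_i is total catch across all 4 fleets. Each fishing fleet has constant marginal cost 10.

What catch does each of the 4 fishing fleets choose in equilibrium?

2.665

A representative fishing fleet's profit is π_i = q_i(63.3 − 4Q) − 10q_i, with Q = q_i + Σ_{j≠i} q_j.
First-order condition: 53.3 − 8q_i − 4Σ_{j≠i} q_j = 0.
In a symmetric equilibrium every fishing fleet chooses the same q, so Σ_{j≠i} q_j = 3q. The condition becomes 53.3 − 20q = 0, giving q = 53.3/20 = 2.665.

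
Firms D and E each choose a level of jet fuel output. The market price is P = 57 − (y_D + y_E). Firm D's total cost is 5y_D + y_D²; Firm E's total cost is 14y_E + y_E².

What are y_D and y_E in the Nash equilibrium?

11, 8

Firm D's profit: π = y_D(57 − (y_D + y_E)) − 5y_D − y_D².
∂π/∂y_D = 52 − 4y_D − y_E = 0, so y_D = 13 − 0.25y_E.
By the same steps for E: y_E = 10.75 − 0.25y_D.
Plugging y_E into D's best response: y_D = 13 − 0.25(10.75 − 0.25y_D) ⇒ 0.9375y_D = 10.3125, so y_D = 11.
Then y_E = 10.75 − 0.25·11 = 8.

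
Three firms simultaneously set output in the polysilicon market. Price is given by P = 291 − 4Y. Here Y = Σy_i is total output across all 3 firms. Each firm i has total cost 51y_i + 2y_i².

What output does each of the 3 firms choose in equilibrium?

12

A representative firm's profit is π_i = y_i(291 − 4Y) − 51y_i − 2y_i², with Y = y_i + Σ_{j≠i} y_j.
First-order condition: 240 − 12y_i − 4Σ_{j≠i} y_j = 0.
Imposing symmetry (y_j = y for all j) turns Σ_{j≠i} y_j into 2y, so 240 = 20y and y = 12.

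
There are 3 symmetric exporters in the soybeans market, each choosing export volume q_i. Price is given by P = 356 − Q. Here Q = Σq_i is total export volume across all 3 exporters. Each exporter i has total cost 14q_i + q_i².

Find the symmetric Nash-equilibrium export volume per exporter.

A representative exporter's profit is π_i = q_i(356 − Q) − 14q_i − q_i², with Q = q_i + Σ_{j≠i} q_j.
First-order condition: 342 − 4q_i − Σ_{j≠i} q_j = 0.
With identical exporters, set every q_j = q: then 342 − 4q − 2q = 0, i.e. q = 342/6 = 57.

57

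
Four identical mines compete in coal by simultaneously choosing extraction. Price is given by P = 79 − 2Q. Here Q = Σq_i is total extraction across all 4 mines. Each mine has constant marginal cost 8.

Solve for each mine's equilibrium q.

A representative mine's profit is π_i = q_i(79 − 2Q) − 8q_i, with Q = q_i + Σ_{j≠i} q_j.
First-order condition: 71 − 4q_i − 2Σ_{j≠i} q_j = 0.
With identical mines, set every q_j = q: then 71 − 4q − 6q = 0, i.e. q = 71/10 = 7.1.

7.1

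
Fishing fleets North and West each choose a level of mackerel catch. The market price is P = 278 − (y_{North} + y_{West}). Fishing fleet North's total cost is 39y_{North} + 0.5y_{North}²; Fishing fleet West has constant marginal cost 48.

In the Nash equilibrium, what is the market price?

138.2

Fishing fleet North's profit: π = y_{North}(278 − (y_{North} + y_{West})) − 39y_{North} − 0.5y_{North}².
∂π/∂y_{North} = 239 − 3y_{North} − y_{West} = 0, so y_{North} = 239/3 − (1/3)y_{West}.
For West: ∂π/∂y_{West} = 230 − 2y_{West} − y_{North} = 0 ⇒ y_{West} = 115 − 0.5y_{North}.
Solving the two reaction functions simultaneously: (1 − (−1/3)(−0.5))y_{North} = 239/3 − (1/3)·115, so (5/6)y_{North} = 124/3 and y_{North} = 49.6.
Then y_{West} = 115 − 0.5·49.6 = 90.2.
Equilibrium price: P = 278 − 139.8 = 138.2.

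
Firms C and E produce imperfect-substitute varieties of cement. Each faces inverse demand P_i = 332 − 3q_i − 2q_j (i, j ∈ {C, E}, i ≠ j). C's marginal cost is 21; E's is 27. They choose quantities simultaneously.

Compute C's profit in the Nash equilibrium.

Firm C's profit: π = q_C(332 − 3q_C − 2q_E) − 21q_C.
∂π/∂q_C = 311 − 6q_C − 2q_E = 0 ⇒ q_C = 311/6 − (1/3)q_E.
Similarly q_E = 305/6 − (1/3)q_C.
Solving the two reaction functions simultaneously: (1 − (−1/3)(−1/3))q_C = 311/6 − (1/3)·(305/6), so (8/9)q_C = 314/9 and q_C = 39.25.
Then q_E = 305/6 − (1/3)·39.25 = 37.75.
P_C = 332 − 3·39.25 − 2·37.75 = 138.75.
Profit = (138.75 − 21)·39.25 = 4621.6875.

4621.6875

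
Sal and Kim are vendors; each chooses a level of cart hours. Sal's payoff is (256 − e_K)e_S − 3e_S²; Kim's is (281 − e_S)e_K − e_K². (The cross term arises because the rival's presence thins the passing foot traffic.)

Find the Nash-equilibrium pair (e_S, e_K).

Expanding Sal's payoff: 256e_S − e_Ke_S − 3e_S².
∂π/∂e_S = 256 − e_K − 6e_S = 0, so e_S = 128/3 − (1/6)e_K.
Likewise for Kim: e_K = 140.5 − 0.5e_S.
Solving the two reaction functions simultaneously: (1 − (−1/6)(−0.5))e_S = 128/3 − (1/6)·140.5, so (11/12)e_S = 19.25 and e_S = 21.
Then e_K = 140.5 − 0.5·21 = 130.

21, 130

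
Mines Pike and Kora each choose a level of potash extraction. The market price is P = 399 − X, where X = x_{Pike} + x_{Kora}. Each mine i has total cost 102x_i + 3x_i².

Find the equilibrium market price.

Mine Pike's profit: π = x_{Pike}(399 − (x_{Pike} + x_{Kora})) − 102x_{Pike} − 3x_{Pike}².
∂π/∂x_{Pike} = 297 − 8x_{Pike} − x_{Kora} = 0, so x_{Pike} = 37.125 − 0.125x_{Kora}.
By symmetry x_{Kora} = x_{Pike}; substituting into the reaction function, 1.125x_{Pike} = 37.125 and x_{Pike} = 33.
Equilibrium price: P = 399 − 66 = 333.

333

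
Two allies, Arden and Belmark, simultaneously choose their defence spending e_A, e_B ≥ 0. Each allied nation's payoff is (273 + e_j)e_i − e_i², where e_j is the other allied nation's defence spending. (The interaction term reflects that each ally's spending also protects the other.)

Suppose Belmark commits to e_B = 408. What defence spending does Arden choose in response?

340.5

Arden's payoff is (273 + e_B)e_A − e_A².
∂π/∂e_A = 273 + e_B − 2e_A = 0, so e_A = 136.5 + 0.5e_B.
At e_B = 408: e_A = 136.5 + 0.5·408 = 340.5.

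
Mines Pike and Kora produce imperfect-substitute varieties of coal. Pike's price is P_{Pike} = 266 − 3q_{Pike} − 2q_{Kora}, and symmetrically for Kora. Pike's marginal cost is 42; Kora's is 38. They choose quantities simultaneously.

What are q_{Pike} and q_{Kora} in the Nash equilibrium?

27.75, 28.75

Mine Pike's profit: π = q_{Pike}(266 − 3q_{Pike} − 2q_{Kora}) − 42q_{Pike}.
∂π/∂q_{Pike} = 224 − 6q_{Pike} − 2q_{Kora} = 0 ⇒ q_{Pike} = 112/3 − (1/3)q_{Kora}.
Similarly q_{Kora} = 38 − (1/3)q_{Pike}.
Plugging q_{Kora} into Pike's best response: q_{Pike} = 112/3 − (1/3)(38 − (1/3)q_{Pike}) ⇒ (8/9)q_{Pike} = 74/3, so q_{Pike} = 27.75.
Then q_{Kora} = 38 − (1/3)·27.75 = 28.75.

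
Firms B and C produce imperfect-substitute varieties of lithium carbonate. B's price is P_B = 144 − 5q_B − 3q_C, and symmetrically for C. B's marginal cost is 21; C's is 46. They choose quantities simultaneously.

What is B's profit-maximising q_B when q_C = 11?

Firm B's profit: π = q_B(144 − 5q_B − 3q_C) − 21q_B.
∂π/∂q_B = 123 − 10q_B − 3q_C = 0 ⇒ q_B = 12.3 − 0.3q_C.
At q_C = 11: q_B = 12.3 − 0.3·11 = 9.

9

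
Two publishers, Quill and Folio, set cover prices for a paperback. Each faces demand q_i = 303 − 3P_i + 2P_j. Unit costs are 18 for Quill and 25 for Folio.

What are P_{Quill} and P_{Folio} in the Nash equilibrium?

90.5625, 93.1875

Quill's profit: π = (P_{Quill} − 18)(303 − 3P_{Quill} + 2P_{Folio}).
∂π/∂P_{Quill} = 357 − 6P_{Quill} + 2P_{Folio} = 0 ⇒ P_{Quill} = 59.5 + (1/3)P_{Folio}.
Similarly P_{Folio} = 63 + (1/3)P_{Quill}.
Plugging P_{Folio} into Quill's best response: P_{Quill} = 59.5 + (1/3)(63 + (1/3)P_{Quill}) ⇒ (8/9)P_{Quill} = 80.5, so P_{Quill} = 90.5625.
Then P_{Folio} = 63 + (1/3)·90.5625 = 93.1875.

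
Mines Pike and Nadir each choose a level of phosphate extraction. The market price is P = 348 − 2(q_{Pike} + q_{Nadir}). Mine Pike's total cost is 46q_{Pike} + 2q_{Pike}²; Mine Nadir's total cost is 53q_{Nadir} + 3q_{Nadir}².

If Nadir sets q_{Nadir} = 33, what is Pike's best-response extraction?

29.5

Mine Pike's profit: π = q_{Pike}(348 − 2(q_{Pike} + q_{Nadir})) − 46q_{Pike} − 2q_{Pike}².
∂π/∂q_{Pike} = 302 − 8q_{Pike} − 2q_{Nadir} = 0, so q_{Pike} = 37.75 − 0.25q_{Nadir}.
At q_{Nadir} = 33: q_{Pike} = 37.75 − 0.25·33 = 29.5.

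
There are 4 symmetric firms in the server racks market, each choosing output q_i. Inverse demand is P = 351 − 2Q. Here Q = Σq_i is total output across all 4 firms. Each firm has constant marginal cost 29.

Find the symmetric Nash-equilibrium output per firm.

32.2

A representative firm's profit is π_i = q_i(351 − 2Q) − 29q_i, with Q = q_i + Σ_{j≠i} q_j.
First-order condition: 322 − 4q_i − 2Σ_{j≠i} q_j = 0.
With identical firms, set every q_j = q: then 322 − 4q − 6q = 0, i.e. q = 322/10 = 32.2.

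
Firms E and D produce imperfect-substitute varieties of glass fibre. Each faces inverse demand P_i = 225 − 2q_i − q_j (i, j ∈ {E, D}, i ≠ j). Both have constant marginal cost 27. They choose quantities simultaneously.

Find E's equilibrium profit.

3136.32

Firm E's profit: π = q_E(225 − 2q_E − q_D) − 27q_E.
∂π/∂q_E = 198 − 4q_E − q_D = 0 ⇒ q_E = 49.5 − 0.25q_D.
The game is symmetric, so in equilibrium q_D = q_E: the reaction function gives 1.25q_E = 49.5, hence q_E = 39.6.
P_E = 225 − 2·39.6 − 39.6 = 106.2.
Profit = (106.2 − 27)·39.6 = 3136.32.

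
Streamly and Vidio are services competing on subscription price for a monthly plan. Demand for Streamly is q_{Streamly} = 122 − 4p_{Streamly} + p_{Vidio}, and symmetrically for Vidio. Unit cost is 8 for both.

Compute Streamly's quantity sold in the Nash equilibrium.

Streamly's profit: π = (p_{Streamly} − 8)(122 − 4p_{Streamly} + p_{Vidio}).
∂π/∂p_{Streamly} = 154 − 8p_{Streamly} + p_{Vidio} = 0 ⇒ p_{Streamly} = 19.25 + 0.125p_{Vidio}.
By symmetry p_{Vidio} = p_{Streamly}; substituting into the reaction function, 0.875p_{Streamly} = 19.25 and p_{Streamly} = 22.
q_{Streamly} = 122 − 4·22 + 22 = 56.

56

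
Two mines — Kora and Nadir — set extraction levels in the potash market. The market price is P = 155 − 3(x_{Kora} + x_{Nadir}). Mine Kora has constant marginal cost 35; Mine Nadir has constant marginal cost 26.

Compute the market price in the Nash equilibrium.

Mine Kora's profit: π = x_{Kora}(155 − 3(x_{Kora} + x_{Nadir})) − 35x_{Kora}.
∂π/∂x_{Kora} = 120 − 6x_{Kora} − 3x_{Nadir} = 0, so x_{Kora} = 20 − 0.5x_{Nadir}.
By the same steps for Nadir: x_{Nadir} = 21.5 − 0.5x_{Kora}.
Plugging x_{Nadir} into Kora's best response: x_{Kora} = 20 − 0.5(21.5 − 0.5x_{Kora}) ⇒ 0.75x_{Kora} = 9.25, so x_{Kora} = 37/3.
Then x_{Nadir} = 21.5 − 0.5·(37/3) = 46/3.
Equilibrium price: P = 155 − 3·(83/3) = 72.

72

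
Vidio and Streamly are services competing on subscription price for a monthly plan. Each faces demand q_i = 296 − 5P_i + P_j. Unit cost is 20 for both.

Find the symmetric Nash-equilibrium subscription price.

Vidio's profit: π = (P_{Vidio} − 20)(296 − 5P_{Vidio} + P_{Streamly}).
∂π/∂P_{Vidio} = 396 − 10P_{Vidio} + P_{Streamly} = 0 ⇒ P_{Vidio} = 39.6 + 0.1P_{Streamly}.
Setting P_{Vidio} = P_{Streamly} in the reaction function: P_{Vidio} = 39.6 + 0.1P_{Vidio}, so P_{Vidio} = 39.6 / 0.9 = 44.

44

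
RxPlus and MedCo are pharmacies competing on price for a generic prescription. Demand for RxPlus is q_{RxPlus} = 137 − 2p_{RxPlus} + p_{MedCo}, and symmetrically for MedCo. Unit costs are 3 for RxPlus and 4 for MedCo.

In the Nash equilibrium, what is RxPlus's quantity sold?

89.6

RxPlus's profit: π = (p_{RxPlus} − 3)(137 − 2p_{RxPlus} + p_{MedCo}).
∂π/∂p_{RxPlus} = 143 − 4p_{RxPlus} + p_{MedCo} = 0 ⇒ p_{RxPlus} = 35.75 + 0.25p_{MedCo}.
Similarly p_{MedCo} = 36.25 + 0.25p_{RxPlus}.
Substituting the second reaction function into the first: p_{RxPlus} = 35.75 + 0.25(36.25 + 0.25p_{RxPlus}), which gives 0.9375p_{RxPlus} = 44.8125 ⇒ p_{RxPlus} = 47.8.
Then p_{MedCo} = 36.25 + 0.25·47.8 = 48.2.
q_{RxPlus} = 137 − 2·47.8 + 48.2 = 89.6.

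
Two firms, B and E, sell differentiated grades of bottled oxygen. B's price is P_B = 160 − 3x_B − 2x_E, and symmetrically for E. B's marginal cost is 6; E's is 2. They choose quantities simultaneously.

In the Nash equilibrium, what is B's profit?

1083

Firm B's profit: π = x_B(160 − 3x_B − 2x_E) − 6x_B.
∂π/∂x_B = 154 − 6x_B − 2x_E = 0 ⇒ x_B = 77/3 − (1/3)x_E.
Similarly x_E = 79/3 − (1/3)x_B.
Solving the two reaction functions simultaneously: (1 − (−1/3)(−1/3))x_B = 77/3 − (1/3)·(79/3), so (8/9)x_B = 152/9 and x_B = 19.
Then x_E = 79/3 − (1/3)·19 = 20.
P_B = 160 − 3·19 − 2·20 = 63.
Profit = (63 − 6)·19 = 1083.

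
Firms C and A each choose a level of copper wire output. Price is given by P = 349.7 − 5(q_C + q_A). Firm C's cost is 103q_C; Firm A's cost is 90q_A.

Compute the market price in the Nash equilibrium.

Firm C's profit: π = q_C(349.7 − 5(q_C + q_A)) − 103q_C.
∂π/∂q_C = 246.7 − 10q_C − 5q_A = 0, so q_C = 24.67 − 0.5q_A.
By the same steps for A: q_A = 25.97 − 0.5q_C.
Solving the two reaction functions simultaneously: (1 − (−0.5)(−0.5))q_C = 24.67 − 0.5·25.97, so 0.75q_C = 11.685 and q_C = 15.58.
Then q_A = 25.97 − 0.5·15.58 = 18.18.
Equilibrium price: P = 349.7 − 5·33.76 = 180.9.

180.9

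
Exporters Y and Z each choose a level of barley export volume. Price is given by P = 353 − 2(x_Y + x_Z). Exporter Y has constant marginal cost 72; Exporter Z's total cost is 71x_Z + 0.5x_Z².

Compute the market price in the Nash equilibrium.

177.125

Exporter Y's profit: π = x_Y(353 − 2(x_Y + x_Z)) − 72x_Y.
∂π/∂x_Y = 281 − 4x_Y − 2x_Z = 0, so x_Y = 70.25 − 0.5x_Z.
For Z: ∂π/∂x_Z = 282 − 5x_Z − 2x_Y = 0 ⇒ x_Z = 56.4 − 0.4x_Y.
Substituting the second reaction function into the first: x_Y = 70.25 − 0.5(56.4 − 0.4x_Y), which gives 0.8x_Y = 42.05 ⇒ x_Y = 52.5625.
Then x_Z = 56.4 − 0.4·52.5625 = 35.375.
Equilibrium price: P = 353 − 2·87.9375 = 177.125.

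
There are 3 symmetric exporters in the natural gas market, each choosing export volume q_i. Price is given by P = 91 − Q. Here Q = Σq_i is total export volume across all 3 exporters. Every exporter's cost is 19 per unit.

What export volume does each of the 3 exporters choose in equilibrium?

18

A representative exporter's profit is π_i = q_i(91 − Q) − 19q_i, with Q = q_i + Σ_{j≠i} q_j.
First-order condition: 72 − 2q_i − Σ_{j≠i} q_j = 0.
In a symmetric equilibrium every exporter chooses the same q, so Σ_{j≠i} q_j = 2q. The condition becomes 72 − 4q = 0, giving q = 72/4 = 18.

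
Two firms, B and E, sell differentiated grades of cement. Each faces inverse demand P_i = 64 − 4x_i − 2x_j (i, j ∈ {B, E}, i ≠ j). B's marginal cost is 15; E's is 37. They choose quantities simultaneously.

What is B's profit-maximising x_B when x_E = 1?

Firm B's profit: π = x_B(64 − 4x_B − 2x_E) − 15x_B.
∂π/∂x_B = 49 − 8x_B − 2x_E = 0 ⇒ x_B = 6.125 − 0.25x_E.
At x_E = 1: x_B = 6.125 − 0.25·1 = 5.875.

5.875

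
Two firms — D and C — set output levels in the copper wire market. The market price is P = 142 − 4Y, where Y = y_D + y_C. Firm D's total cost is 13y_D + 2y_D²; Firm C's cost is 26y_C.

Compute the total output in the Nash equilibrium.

18.05

Firm D's profit: π = y_D(142 − 4(y_D + y_C)) − 13y_D − 2y_D².
∂π/∂y_D = 129 − 12y_D − 4y_C = 0, so y_D = 10.75 − (1/3)y_C.
For C: ∂π/∂y_C = 116 − 8y_C − 4y_D = 0 ⇒ y_C = 14.5 − 0.5y_D.
Plugging y_C into D's best response: y_D = 10.75 − (1/3)(14.5 − 0.5y_D) ⇒ (5/6)y_D = 71/12, so y_D = 7.1.
Then y_C = 14.5 − 0.5·7.1 = 10.95.
Total output: 7.1 + 10.95 = 18.05.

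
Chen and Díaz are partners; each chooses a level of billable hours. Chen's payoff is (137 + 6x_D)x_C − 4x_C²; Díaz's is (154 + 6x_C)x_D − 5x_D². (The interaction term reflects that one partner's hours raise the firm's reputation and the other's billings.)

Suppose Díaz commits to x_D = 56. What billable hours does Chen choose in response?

Expanding Chen's payoff: 137x_C + 6x_Dx_C − 4x_C².
∂π/∂x_C = 137 + 6x_D − 8x_C = 0, so x_C = 17.125 + 0.75x_D.
At x_D = 56: x_C = 17.125 + 0.75·56 = 59.125.

59.125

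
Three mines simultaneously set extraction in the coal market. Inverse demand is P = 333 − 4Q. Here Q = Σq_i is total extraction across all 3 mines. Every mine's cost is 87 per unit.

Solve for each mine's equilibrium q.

A representative mine's profit is π_i = q_i(333 − 4Q) − 87q_i, with Q = q_i + Σ_{j≠i} q_j.
First-order condition: 246 − 8q_i − 4Σ_{j≠i} q_j = 0.
Imposing symmetry (q_j = q for all j) turns Σ_{j≠i} q_j into 2q, so 246 = 16q and q = 15.375.

15.375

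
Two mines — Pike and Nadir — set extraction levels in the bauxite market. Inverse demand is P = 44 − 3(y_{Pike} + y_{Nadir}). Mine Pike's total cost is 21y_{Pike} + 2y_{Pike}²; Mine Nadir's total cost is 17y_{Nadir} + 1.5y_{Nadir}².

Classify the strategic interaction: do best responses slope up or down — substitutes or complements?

strategic substitutes

Mine Pike's profit: π = y_{Pike}(44 − 3(y_{Pike} + y_{Nadir})) − 21y_{Pike} − 2y_{Pike}².
∂π/∂y_{Pike} = 23 − 10y_{Pike} − 3y_{Nadir} = 0, so y_{Pike} = 2.3 − 0.3y_{Nadir}.
The best-response slope dy_{Pike}/dy_{Nadir} = −0.3 < 0: the reaction function is downward-sloping, so the choices are strategic substitutes.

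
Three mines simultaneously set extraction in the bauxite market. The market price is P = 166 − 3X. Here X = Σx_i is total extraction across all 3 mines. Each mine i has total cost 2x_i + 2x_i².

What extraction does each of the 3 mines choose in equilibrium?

10.25

A representative mine's profit is π_i = x_i(166 − 3X) − 2x_i − 2x_i², with X = x_i + Σ_{j≠i} x_j.
First-order condition: 164 − 10x_i − 3Σ_{j≠i} x_j = 0.
Imposing symmetry (x_j = x for all j) turns Σ_{j≠i} x_j into 2x, so 164 = 16x and x = 10.25.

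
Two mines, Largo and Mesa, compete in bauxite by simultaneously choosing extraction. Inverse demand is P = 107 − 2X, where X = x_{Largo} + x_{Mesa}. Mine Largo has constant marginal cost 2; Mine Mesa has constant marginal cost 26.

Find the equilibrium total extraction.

Mine Largo's profit: π = x_{Largo}(107 − 2(x_{Largo} + x_{Mesa})) − 2x_{Largo}.
∂π/∂x_{Largo} = 105 − 4x_{Largo} − 2x_{Mesa} = 0, so x_{Largo} = 26.25 − 0.5x_{Mesa}.
By the same steps for Mesa: x_{Mesa} = 20.25 − 0.5x_{Largo}.
Plugging x_{Mesa} into Largo's best response: x_{Largo} = 26.25 − 0.5(20.25 − 0.5x_{Largo}) ⇒ 0.75x_{Largo} = 16.125, so x_{Largo} = 21.5.
Then x_{Mesa} = 20.25 − 0.5·21.5 = 9.5.
Total extraction: 21.5 + 9.5 = 31.

31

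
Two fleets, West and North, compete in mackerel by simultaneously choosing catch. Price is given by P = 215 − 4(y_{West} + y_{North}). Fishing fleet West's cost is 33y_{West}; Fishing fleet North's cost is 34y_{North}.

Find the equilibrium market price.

94

Fishing fleet West's profit: π = y_{West}(215 − 4(y_{West} + y_{North})) − 33y_{West}.
∂π/∂y_{West} = 182 − 8y_{West} − 4y_{North} = 0, so y_{West} = 22.75 − 0.5y_{North}.
By the same steps for North: y_{North} = 22.625 − 0.5y_{West}.
Solving the two reaction functions simultaneously: (1 − (−0.5)(−0.5))y_{West} = 22.75 − 0.5·22.625, so 0.75y_{West} = 11.4375 and y_{West} = 15.25.
Then y_{North} = 22.625 − 0.5·15.25 = 15.
Equilibrium price: P = 215 − 4·30.25 = 94.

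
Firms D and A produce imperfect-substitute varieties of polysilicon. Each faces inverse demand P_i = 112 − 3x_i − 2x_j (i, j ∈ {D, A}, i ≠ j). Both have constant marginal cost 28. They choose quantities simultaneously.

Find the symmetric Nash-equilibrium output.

10.5

Firm D's profit: π = x_D(112 − 3x_D − 2x_A) − 28x_D.
∂π/∂x_D = 84 − 6x_D − 2x_A = 0 ⇒ x_D = 14 − (1/3)x_A.
By symmetry x_A = x_D; substituting into the reaction function, (4/3)x_D = 14 and x_D = 10.5.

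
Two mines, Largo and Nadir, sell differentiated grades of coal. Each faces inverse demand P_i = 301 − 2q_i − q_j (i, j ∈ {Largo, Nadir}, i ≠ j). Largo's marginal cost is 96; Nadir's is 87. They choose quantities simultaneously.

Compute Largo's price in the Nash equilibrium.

176.8

Mine Largo's profit: π = q_{Largo}(301 − 2q_{Largo} − q_{Nadir}) − 96q_{Largo}.
∂π/∂q_{Largo} = 205 − 4q_{Largo} − q_{Nadir} = 0 ⇒ q_{Largo} = 51.25 − 0.25q_{Nadir}.
Similarly q_{Nadir} = 53.5 − 0.25q_{Largo}.
Solving the two reaction functions simultaneously: (1 − (−0.25)(−0.25))q_{Largo} = 51.25 − 0.25·53.5, so 0.9375q_{Largo} = 37.875 and q_{Largo} = 40.4.
Then q_{Nadir} = 53.5 − 0.25·40.4 = 43.4.
P_{Largo} = 301 − 2·40.4 − 43.4 = 176.8.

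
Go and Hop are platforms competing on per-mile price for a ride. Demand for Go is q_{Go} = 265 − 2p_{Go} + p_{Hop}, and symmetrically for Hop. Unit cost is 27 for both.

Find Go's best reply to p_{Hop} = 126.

Go's profit: π = (p_{Go} − 27)(265 − 2p_{Go} + p_{Hop}).
∂π/∂p_{Go} = 319 − 4p_{Go} + p_{Hop} = 0 ⇒ p_{Go} = 79.75 + 0.25p_{Hop}.
At p_{Hop} = 126: p_{Go} = 79.75 + 0.25·126 = 111.25.

111.25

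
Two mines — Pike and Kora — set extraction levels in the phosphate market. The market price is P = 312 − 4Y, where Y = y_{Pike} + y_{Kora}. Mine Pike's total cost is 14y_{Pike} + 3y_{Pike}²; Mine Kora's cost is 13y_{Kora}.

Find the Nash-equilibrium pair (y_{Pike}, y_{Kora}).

Mine Pike's profit: π = y_{Pike}(312 − 4(y_{Pike} + y_{Kora})) − 14y_{Pike} − 3y_{Pike}².
∂π/∂y_{Pike} = 298 − 14y_{Pike} − 4y_{Kora} = 0, so y_{Pike} = 149/7 − (2/7)y_{Kora}.
For Kora: ∂π/∂y_{Kora} = 299 − 8y_{Kora} − 4y_{Pike} = 0 ⇒ y_{Kora} = 37.375 − 0.5y_{Pike}.
Substituting the second reaction function into the first: y_{Pike} = 149/7 − (2/7)(37.375 − 0.5y_{Pike}), which gives (6/7)y_{Pike} = 297/28 ⇒ y_{Pike} = 12.375.
Then y_{Kora} = 37.375 − 0.5·12.375 = 31.1875.

12.375, 31.1875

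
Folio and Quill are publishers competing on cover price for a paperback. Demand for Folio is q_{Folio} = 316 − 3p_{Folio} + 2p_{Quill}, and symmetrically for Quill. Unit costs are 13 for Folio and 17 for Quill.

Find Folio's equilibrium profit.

Folio's profit: π = (p_{Folio} − 13)(316 − 3p_{Folio} + 2p_{Quill}).
∂π/∂p_{Folio} = 355 − 6p_{Folio} + 2p_{Quill} = 0 ⇒ p_{Folio} = 355/6 + (1/3)p_{Quill}.
Similarly p_{Quill} = 367/6 + (1/3)p_{Folio}.
Plugging p_{Quill} into Folio's best response: p_{Folio} = 355/6 + (1/3)(367/6 + (1/3)p_{Folio}) ⇒ (8/9)p_{Folio} = 716/9, so p_{Folio} = 89.5.
Then p_{Quill} = 367/6 + (1/3)·89.5 = 91.
q_{Folio} = 316 − 3·89.5 + 2·91 = 229.5.
Profit = (89.5 − 13)·229.5 = 17556.75.

17556.75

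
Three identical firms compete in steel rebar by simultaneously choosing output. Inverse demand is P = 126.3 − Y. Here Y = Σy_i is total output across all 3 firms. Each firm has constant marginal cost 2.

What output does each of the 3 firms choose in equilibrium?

A representative firm's profit is π_i = y_i(126.3 − Y) − 2y_i, with Y = y_i + Σ_{j≠i} y_j.
First-order condition: 124.3 − 2y_i − Σ_{j≠i} y_j = 0.
Imposing symmetry (y_j = y for all j) turns Σ_{j≠i} y_j into 2y, so 124.3 = 4y and y = 31.075.

31.075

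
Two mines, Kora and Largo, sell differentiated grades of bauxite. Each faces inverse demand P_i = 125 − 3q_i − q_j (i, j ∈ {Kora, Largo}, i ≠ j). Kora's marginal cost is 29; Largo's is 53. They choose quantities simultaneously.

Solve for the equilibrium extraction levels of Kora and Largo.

Mine Kora's profit: π = q_{Kora}(125 − 3q_{Kora} − q_{Largo}) − 29q_{Kora}.
∂π/∂q_{Kora} = 96 − 6q_{Kora} − q_{Largo} = 0 ⇒ q_{Kora} = 16 − (1/6)q_{Largo}.
Similarly q_{Largo} = 12 − (1/6)q_{Kora}.
Plugging q_{Largo} into Kora's best response: q_{Kora} = 16 − (1/6)(12 − (1/6)q_{Kora}) ⇒ (35/36)q_{Kora} = 14, so q_{Kora} = 14.4.
Then q_{Largo} = 12 − (1/6)·14.4 = 9.6.

14.4, 9.6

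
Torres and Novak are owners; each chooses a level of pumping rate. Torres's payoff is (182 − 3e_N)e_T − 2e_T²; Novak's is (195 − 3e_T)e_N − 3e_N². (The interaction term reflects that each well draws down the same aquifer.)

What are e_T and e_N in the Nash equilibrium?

Expanding Torres's payoff: 182e_T − 3e_Ne_T − 2e_T².
∂π/∂e_T = 182 − 3e_N − 4e_T = 0, so e_T = 45.5 − 0.75e_N.
Likewise for Novak: e_N = 32.5 − 0.5e_T.
Solving the two reaction functions simultaneously: (1 − (−0.75)(−0.5))e_T = 45.5 − 0.75·32.5, so 0.625e_T = 21.125 and e_T = 33.8.
Then e_N = 32.5 − 0.5·33.8 = 15.6.

33.8, 15.6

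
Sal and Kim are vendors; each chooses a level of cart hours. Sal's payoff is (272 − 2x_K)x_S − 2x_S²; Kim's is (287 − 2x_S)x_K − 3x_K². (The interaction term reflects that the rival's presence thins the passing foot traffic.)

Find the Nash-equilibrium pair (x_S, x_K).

Expanding Sal's payoff: 272x_S − 2x_Kx_S − 2x_S².
∂π/∂x_S = 272 − 2x_K − 4x_S = 0, so x_S = 68 − 0.5x_K.
Likewise for Kim: x_K = 287/6 − (1/3)x_S.
Solving the two reaction functions simultaneously: (1 − (−0.5)(−1/3))x_S = 68 − 0.5·(287/6), so (5/6)x_S = 529/12 and x_S = 52.9.
Then x_K = 287/6 − (1/3)·52.9 = 30.2.

52.9, 30.2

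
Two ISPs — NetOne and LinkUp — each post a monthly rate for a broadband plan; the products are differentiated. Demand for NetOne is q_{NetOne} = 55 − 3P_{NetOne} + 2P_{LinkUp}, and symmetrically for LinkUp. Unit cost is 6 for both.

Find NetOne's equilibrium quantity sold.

36.75

NetOne's profit: π = (P_{NetOne} − 6)(55 − 3P_{NetOne} + 2P_{LinkUp}).
∂π/∂P_{NetOne} = 73 − 6P_{NetOne} + 2P_{LinkUp} = 0 ⇒ P_{NetOne} = 73/6 + (1/3)P_{LinkUp}.
Setting P_{NetOne} = P_{LinkUp} in the reaction function: P_{NetOne} = 73/6 + (1/3)P_{NetOne}, so P_{NetOne} = (73/6) / (2/3) = 18.25.
q_{NetOne} = 55 − 3·18.25 + 2·18.25 = 36.75.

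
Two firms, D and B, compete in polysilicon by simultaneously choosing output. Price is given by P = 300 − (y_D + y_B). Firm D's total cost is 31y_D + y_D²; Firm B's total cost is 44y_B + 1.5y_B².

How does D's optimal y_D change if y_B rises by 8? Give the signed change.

-2

Firm D's profit: π = y_D(300 − (y_D + y_B)) − 31y_D − y_D².
∂π/∂y_D = 269 − 4y_D − y_B = 0, so y_D = 67.25 − 0.25y_B.
The reaction-function slope is −0.25, so an 8-unit rise in y_B moves y_D by −0.25 × 8 = −2. D's best response falls — the actions are strategic substitutes.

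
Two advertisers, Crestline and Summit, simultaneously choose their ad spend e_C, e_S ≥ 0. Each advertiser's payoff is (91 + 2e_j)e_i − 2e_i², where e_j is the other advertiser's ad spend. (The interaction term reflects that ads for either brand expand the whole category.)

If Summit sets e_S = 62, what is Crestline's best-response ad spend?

Crestline's payoff is (91 + 2e_S)e_C − 2e_C².
∂π/∂e_C = 91 + 2e_S − 4e_C = 0, so e_C = 22.75 + 0.5e_S.
At e_S = 62: e_C = 22.75 + 0.5·62 = 53.75.

53.75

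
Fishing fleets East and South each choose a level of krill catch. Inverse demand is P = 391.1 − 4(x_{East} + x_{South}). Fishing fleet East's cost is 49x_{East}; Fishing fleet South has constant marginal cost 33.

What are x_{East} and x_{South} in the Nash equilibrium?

Fishing fleet East's profit: π = x_{East}(391.1 − 4(x_{East} + x_{South})) − 49x_{East}.
∂π/∂x_{East} = 342.1 − 8x_{East} − 4x_{South} = 0, so x_{East} = 42.7625 − 0.5x_{South}.
By the same steps for South: x_{South} = 44.7625 − 0.5x_{East}.
Solving the two reaction functions simultaneously: (1 − (−0.5)(−0.5))x_{East} = 42.7625 − 0.5·44.7625, so 0.75x_{East} = 3261/160 and x_{East} = 27.175.
Then x_{South} = 44.7625 − 0.5·27.175 = 31.175.

27.175, 31.175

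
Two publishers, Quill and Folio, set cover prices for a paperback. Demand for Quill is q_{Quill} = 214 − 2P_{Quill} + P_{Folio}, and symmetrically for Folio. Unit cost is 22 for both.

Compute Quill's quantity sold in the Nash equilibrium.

Quill's profit: π = (P_{Quill} − 22)(214 − 2P_{Quill} + P_{Folio}).
∂π/∂P_{Quill} = 258 − 4P_{Quill} + P_{Folio} = 0 ⇒ P_{Quill} = 64.5 + 0.25P_{Folio}.
The game is symmetric, so in equilibrium P_{Folio} = P_{Quill}: the reaction function gives 0.75P_{Quill} = 64.5, hence P_{Quill} = 86.
q_{Quill} = 214 − 2·86 + 86 = 128.

128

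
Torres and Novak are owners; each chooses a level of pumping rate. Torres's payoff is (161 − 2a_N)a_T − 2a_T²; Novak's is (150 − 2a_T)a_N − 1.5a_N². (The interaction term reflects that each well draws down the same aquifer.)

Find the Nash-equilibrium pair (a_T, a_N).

22.875, 34.75

Expanding Torres's payoff: 161a_T − 2a_Na_T − 2a_T².
∂π/∂a_T = 161 − 2a_N − 4a_T = 0, so a_T = 40.25 − 0.5a_N.
Likewise for Novak: a_N = 50 − (2/3)a_T.
Solving the two reaction functions simultaneously: (1 − (−0.5)(−2/3))a_T = 40.25 − 0.5·50, so (2/3)a_T = 15.25 and a_T = 22.875.
Then a_N = 50 − (2/3)·22.875 = 34.75.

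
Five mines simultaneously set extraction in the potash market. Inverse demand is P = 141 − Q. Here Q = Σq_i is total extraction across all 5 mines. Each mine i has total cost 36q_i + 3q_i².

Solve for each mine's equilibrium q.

8.75

A representative mine's profit is π_i = q_i(141 − Q) − 36q_i − 3q_i², with Q = q_i + Σ_{j≠i} q_j.
First-order condition: 105 − 8q_i − Σ_{j≠i} q_j = 0.
In a symmetric equilibrium every mine chooses the same q, so Σ_{j≠i} q_j = 4q. The condition becomes 105 − 12q = 0, giving q = 105/12 = 8.75.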